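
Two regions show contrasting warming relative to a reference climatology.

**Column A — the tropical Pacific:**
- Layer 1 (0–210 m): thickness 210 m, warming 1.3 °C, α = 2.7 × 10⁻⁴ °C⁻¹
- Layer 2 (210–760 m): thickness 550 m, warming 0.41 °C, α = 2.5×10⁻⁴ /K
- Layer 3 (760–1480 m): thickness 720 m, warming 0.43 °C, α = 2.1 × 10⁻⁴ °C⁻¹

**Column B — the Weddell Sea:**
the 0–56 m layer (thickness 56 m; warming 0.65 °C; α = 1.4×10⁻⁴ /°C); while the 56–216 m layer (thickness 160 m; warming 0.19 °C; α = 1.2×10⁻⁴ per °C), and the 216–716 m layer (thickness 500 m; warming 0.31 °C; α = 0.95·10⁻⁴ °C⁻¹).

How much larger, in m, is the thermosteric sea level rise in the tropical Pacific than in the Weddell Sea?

A 1.3 × 2.7×10⁻⁴ × 210 = 0.07371 m
A 210–760 m: 0.41 × 550 × 2.5×10⁻⁴ = 0.056375 m
A 760–1480 m: 2.1×10⁻⁴ × 720 × 0.43 = 0.065016 m
A total: 0.195101 m
B 0.65 × 56 × 1.4×10⁻⁴ = 0.005096 m
B Layer 2: 1.2×10⁻⁴ × 160 × 0.19 = 0.003648 m
B Layer 3: 0.31 × 500 × 0.95×10⁻⁴ = 0.014725 m
B total: 0.023469 m
Difference: 0.195101 − 0.023469 = 0.171632 m

0.172 m larger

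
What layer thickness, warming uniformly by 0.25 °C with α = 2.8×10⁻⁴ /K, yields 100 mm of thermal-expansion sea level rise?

H ≈ 1400 m

H = Δh/(αΔT) = 0.1 / (2.8×10⁻⁴ × 0.25) ≈ 1429 m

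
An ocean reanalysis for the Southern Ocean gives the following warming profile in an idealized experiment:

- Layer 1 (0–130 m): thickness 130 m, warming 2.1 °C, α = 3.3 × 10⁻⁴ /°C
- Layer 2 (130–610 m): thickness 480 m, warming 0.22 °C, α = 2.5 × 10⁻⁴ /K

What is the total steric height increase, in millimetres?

3.3×10⁻⁴ × 2.1 × 130 = 0.09009 m
130–610 m: 2.5×10⁻⁴ × 0.22 × 480 = 0.02640 m
Δh = 0.09009 + 0.02640 = 0.11649 m ≈ 116 mm

116 mm of thermosteric rise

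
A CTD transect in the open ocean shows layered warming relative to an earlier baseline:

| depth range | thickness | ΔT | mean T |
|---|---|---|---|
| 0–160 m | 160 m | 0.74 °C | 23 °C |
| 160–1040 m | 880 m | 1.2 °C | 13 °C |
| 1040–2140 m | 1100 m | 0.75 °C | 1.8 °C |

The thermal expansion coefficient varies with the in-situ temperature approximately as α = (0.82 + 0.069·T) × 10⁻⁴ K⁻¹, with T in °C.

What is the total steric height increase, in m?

Layer 1: α = (0.82 + 0.069×23)×10⁻⁴ = 2.407×10⁻⁴ K⁻¹
Layer 2: α = (0.82 + 0.069×13)×10⁻⁴ = 1.717×10⁻⁴ K⁻¹
Layer 3: α = (0.82 + 0.069×1.8)×10⁻⁴ = 0.9442×10⁻⁴ K⁻¹
0.74 × 2.407×10⁻⁴ × 160 = 0.02849888 m
1.2 × 880 × 1.717×10⁻⁴ = 0.1813152 m
1040–2140 m: 0.75 × 1100 × 0.9442×10⁻⁴ = 0.0778965 m
Δh = 0.02849888 + 0.1813152 + 0.0778965 = 0.28771058 m

about 0.288 m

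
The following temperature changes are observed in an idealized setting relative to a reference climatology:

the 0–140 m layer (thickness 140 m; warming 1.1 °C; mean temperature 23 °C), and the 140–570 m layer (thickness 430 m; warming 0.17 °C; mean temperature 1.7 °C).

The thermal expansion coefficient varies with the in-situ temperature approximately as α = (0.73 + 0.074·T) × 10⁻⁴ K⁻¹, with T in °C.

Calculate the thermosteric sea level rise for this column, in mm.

about 43.7 mm

Layer 1: α = (0.73 + 0.074×23)×10⁻⁴ = 2.432×10⁻⁴ K⁻¹
Layer 2: α = (0.73 + 0.074×1.7)×10⁻⁴ = 0.8558×10⁻⁴ K⁻¹
140 × 2.432×10⁻⁴ × 1.1 = 0.0374528 m
140–570 m: 430 × 0.8558×10⁻⁴ × 0.17 = 0.006255898 m
Δh = 0.0374528 + 0.006255898 = 0.043708698 m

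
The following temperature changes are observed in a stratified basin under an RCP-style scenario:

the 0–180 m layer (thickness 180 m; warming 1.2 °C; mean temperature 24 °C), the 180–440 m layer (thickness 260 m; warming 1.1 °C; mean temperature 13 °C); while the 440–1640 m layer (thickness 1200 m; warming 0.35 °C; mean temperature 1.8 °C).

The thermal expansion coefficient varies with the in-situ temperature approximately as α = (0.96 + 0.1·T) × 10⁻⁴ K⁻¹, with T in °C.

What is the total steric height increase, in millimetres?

Layer 1: α = (0.96 + 0.1×24)×10⁻⁴ = 3.36×10⁻⁴ K⁻¹
Layer 2: α = (0.96 + 0.1×13)×10⁻⁴ = 2.26×10⁻⁴ K⁻¹
Layer 3: α = (0.96 + 0.1×1.8)×10⁻⁴ = 1.14×10⁻⁴ K⁻¹
3.36×10⁻⁴ × 1.2 × 180 = 0.072576 m
260 × 2.26×10⁻⁴ × 1.1 = 0.064636 m
440–1640 m: 1200 × 1.14×10⁻⁴ × 0.35 = 0.04788 m
Δh = 0.072576 + 0.064636 + 0.04788 = 0.185092 m

Δh ≈ 190 mm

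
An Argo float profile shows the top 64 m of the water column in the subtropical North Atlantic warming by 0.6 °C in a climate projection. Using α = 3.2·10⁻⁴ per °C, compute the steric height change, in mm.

Δh = αΔT·H = 3.2×10⁻⁴ × 0.6 × 64 = 0.012288 m

Δh ≈ 12.3 mm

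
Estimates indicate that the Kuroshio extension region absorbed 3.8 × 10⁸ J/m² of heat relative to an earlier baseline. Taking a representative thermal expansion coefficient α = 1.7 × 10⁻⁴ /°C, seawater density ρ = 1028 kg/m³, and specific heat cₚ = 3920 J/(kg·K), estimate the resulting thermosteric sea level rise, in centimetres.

Δh = αQ/(ρcₚ) = 1.7×10⁻⁴ × 3.8×10⁸ / (1028 × 3920) ≈ 0.016031 m

Δh = 1.60 cm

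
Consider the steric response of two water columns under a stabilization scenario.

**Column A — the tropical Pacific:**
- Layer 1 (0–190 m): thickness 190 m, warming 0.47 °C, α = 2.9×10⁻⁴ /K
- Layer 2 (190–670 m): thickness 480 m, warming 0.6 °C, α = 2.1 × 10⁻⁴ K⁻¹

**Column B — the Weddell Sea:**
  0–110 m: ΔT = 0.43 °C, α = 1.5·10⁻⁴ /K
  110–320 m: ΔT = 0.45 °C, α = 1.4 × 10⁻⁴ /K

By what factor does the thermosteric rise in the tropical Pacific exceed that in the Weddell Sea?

A 0.47 × 2.9×10⁻⁴ × 190 = 0.025897 m
A 190–670 m: 2.1×10⁻⁴ × 480 × 0.6 = 0.06048 m
A total: 0.086377 m
B Layer 1: 110 × 1.5×10⁻⁴ × 0.43 = 0.007095 m
B 110–320 m: 1.4×10⁻⁴ × 0.45 × 210 = 0.01323 m
B total: 0.020325 m
Ratio: 0.086377 / 0.020325 ≈ 4.250

≈ 4.25×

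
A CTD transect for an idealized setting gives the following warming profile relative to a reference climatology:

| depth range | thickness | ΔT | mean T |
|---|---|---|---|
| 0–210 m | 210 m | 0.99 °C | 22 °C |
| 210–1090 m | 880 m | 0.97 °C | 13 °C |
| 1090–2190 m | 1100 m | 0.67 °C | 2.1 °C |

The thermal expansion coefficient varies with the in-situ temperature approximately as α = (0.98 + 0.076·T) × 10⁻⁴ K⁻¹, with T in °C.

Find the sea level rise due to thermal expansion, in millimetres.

about 307 mm

Layer 1: α = (0.98 + 0.076×22)×10⁻⁴ = 2.652×10⁻⁴ K⁻¹
Layer 2: α = (0.98 + 0.076×13)×10⁻⁴ = 1.968×10⁻⁴ K⁻¹
Layer 3: α = (0.98 + 0.076×2.1)×10⁻⁴ = 1.1396×10⁻⁴ K⁻¹
0–210 m: 2.652×10⁻⁴ × 0.99 × 210 = 0.05513508 m
1.968×10⁻⁴ × 880 × 0.97 = 0.16798848 m
1.1396×10⁻⁴ × 1100 × 0.67 = 0.08398852 m
Δh = 0.05513508 + 0.16798848 + 0.08398852 = 0.30711208 m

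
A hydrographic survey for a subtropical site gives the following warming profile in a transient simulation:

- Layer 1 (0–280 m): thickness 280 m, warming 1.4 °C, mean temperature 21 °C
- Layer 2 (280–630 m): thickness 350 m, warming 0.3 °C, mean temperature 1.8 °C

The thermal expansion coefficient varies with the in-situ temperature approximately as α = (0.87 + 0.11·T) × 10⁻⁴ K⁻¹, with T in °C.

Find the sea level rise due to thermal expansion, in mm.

Δh ≈ 140 mm

Layer 1: α = (0.87 + 0.11×21)×10⁻⁴ = 3.18×10⁻⁴ K⁻¹
Layer 2: α = (0.87 + 0.11×1.8)×10⁻⁴ = 1.068×10⁻⁴ K⁻¹
280 × 1.4 × 3.18×10⁻⁴ = 0.124656 m
280–630 m: 1.068×10⁻⁴ × 0.3 × 350 = 0.011214 m
Δh = 0.124656 + 0.011214 = 0.13587 m ≈ 140 mm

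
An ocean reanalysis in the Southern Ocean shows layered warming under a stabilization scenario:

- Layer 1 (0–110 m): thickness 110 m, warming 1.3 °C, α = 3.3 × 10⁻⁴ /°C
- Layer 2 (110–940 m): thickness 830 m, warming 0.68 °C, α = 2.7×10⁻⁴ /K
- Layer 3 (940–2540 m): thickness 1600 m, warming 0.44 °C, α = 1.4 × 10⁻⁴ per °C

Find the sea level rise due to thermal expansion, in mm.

1.3 × 110 × 3.3×10⁻⁴ = 0.04719 m
0.68 × 830 × 2.7×10⁻⁴ = 0.152388 m
Layer 3: 0.44 × 1.4×10⁻⁴ × 1600 = 0.09856 m
Δh = 0.04719 + 0.152388 + 0.09856 = 0.298138 m ≈ 298 mm

about 298 mm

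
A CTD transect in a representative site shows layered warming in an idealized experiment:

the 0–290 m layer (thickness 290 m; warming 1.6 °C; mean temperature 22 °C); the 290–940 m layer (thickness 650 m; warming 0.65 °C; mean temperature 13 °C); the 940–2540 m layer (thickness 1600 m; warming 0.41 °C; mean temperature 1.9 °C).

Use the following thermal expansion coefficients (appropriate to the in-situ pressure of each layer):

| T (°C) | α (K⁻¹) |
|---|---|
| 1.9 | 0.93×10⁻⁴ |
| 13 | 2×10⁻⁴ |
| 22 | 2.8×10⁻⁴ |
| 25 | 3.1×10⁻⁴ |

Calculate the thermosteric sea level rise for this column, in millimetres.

Layer 1 at 22 °C → α = 2.8×10⁻⁴ K⁻¹
Layer 2 at 13 °C → α = 2×10⁻⁴ K⁻¹
Layer 3 at 1.9 °C → α = 0.93×10⁻⁴ K⁻¹
0–290 m: 290 × 1.6 × 2.8×10⁻⁴ = 0.12992 m
290–940 m: 2×10⁻⁴ × 0.65 × 650 = 0.08450 m
940–2540 m: 0.93×10⁻⁴ × 0.41 × 1600 = 0.061008 m
Δh = 0.12992 + 0.08450 + 0.061008 = 0.275428 m

Δh ≈ 275 mm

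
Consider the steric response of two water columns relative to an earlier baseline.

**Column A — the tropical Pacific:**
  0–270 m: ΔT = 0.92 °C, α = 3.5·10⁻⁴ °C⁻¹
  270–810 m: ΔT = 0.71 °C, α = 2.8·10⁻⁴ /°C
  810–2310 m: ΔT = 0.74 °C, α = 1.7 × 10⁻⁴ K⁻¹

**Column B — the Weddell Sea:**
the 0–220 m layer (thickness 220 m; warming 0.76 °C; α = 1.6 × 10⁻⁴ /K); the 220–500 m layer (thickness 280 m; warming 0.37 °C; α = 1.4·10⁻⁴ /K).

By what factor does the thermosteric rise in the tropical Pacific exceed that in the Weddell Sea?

A 3.5×10⁻⁴ × 0.92 × 270 = 0.08694 m
A 270–810 m: 0.71 × 540 × 2.8×10⁻⁴ = 0.107352 m
A 1.7×10⁻⁴ × 0.74 × 1500 = 0.18870 m
A total: 0.382992 m
B 0–220 m: 0.76 × 220 × 1.6×10⁻⁴ = 0.026752 m
B 220–500 m: 1.4×10⁻⁴ × 0.37 × 280 = 0.014504 m
B total: 0.041256 m
Ratio: 0.382992 / 0.041256 ≈ 9.283

a factor of 9.3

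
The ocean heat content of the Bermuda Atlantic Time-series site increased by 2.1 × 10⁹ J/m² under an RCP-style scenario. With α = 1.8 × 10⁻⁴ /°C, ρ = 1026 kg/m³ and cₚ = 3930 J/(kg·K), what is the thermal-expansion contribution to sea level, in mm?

Δh = 93.7 mm

Δh = αQ/(ρcₚ) = 1.8×10⁻⁴ × 2.1×10⁹ / (1026 × 3930) ≈ 0.093746 m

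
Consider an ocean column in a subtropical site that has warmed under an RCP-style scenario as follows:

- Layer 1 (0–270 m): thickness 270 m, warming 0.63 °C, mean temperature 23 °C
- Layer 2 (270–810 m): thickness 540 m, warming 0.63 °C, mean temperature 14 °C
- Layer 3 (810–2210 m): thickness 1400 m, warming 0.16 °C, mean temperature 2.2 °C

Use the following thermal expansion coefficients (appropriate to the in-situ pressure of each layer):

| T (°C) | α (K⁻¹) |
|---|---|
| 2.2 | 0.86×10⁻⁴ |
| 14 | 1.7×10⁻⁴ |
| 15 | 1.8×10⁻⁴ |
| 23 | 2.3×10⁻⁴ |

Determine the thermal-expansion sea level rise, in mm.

116 mm of thermosteric rise

Layer 1 at 23 °C → α = 2.3×10⁻⁴ K⁻¹
Layer 2 at 14 °C → α = 1.7×10⁻⁴ K⁻¹
Layer 3 at 2.2 °C → α = 0.86×10⁻⁴ K⁻¹
0.63 × 2.3×10⁻⁴ × 270 = 0.039123 m
Layer 2: 0.63 × 1.7×10⁻⁴ × 540 = 0.057834 m
810–2210 m: 0.16 × 1400 × 0.86×10⁻⁴ = 0.019264 m
Δh = 0.039123 + 0.057834 + 0.019264 = 0.116221 m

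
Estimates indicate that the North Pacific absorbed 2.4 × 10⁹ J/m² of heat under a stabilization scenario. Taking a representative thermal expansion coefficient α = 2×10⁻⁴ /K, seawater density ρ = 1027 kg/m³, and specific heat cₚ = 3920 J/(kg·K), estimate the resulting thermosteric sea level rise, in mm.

Δh = αQ/(ρcₚ) = 2×10⁻⁴ × 2.4×10⁹ / (1027 × 3920) ≈ 0.11923 m

Δh = 120 mm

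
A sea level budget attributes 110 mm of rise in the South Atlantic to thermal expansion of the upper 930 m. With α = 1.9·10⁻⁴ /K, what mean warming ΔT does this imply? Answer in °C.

ΔT = Δh/(αH) = 0.11 / (1.9×10⁻⁴ × 930) ≈ 0.6225 °C

ΔT ≈ 0.623 °C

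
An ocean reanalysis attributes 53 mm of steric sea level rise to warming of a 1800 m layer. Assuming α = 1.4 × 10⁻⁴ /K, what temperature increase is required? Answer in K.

ΔT ≈ 0.210 K

ΔT = Δh/(αH) = 0.053 / (1.4×10⁻⁴ × 1800) ≈ 0.2103 K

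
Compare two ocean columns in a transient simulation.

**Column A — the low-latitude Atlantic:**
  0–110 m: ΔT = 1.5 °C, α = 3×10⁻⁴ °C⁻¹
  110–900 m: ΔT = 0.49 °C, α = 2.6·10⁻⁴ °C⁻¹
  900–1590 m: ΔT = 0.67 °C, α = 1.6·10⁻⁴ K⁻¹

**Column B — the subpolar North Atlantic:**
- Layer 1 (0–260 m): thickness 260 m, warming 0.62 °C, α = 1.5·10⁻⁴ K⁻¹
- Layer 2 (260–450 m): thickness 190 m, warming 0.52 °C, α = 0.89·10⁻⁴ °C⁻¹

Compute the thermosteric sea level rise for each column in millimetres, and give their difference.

A: 220 mm; B: 33 mm; difference 190 mm

A 0–110 m: 1.5 × 3×10⁻⁴ × 110 = 0.04950 m
A 110–900 m: 790 × 0.49 × 2.6×10⁻⁴ = 0.100646 m
A 900–1590 m: 1.6×10⁻⁴ × 690 × 0.67 = 0.073968 m
A total: 0.224114 m
B Layer 1: 0.62 × 1.5×10⁻⁴ × 260 = 0.02418 m
B 0.52 × 0.89×10⁻⁴ × 190 = 0.0087932 m
B total: 0.0329732 m
Difference: 0.224114 − 0.0329732 = 0.1911408 m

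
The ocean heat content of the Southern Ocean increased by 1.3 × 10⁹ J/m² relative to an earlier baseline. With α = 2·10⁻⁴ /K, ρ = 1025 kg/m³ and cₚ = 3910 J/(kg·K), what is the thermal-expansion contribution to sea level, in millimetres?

Δh ≈ 64.9 mm

Δh = αQ/(ρcₚ) = 2×10⁻⁴ × 1.3×10⁹ / (1025 × 3910) ≈ 0.064874 m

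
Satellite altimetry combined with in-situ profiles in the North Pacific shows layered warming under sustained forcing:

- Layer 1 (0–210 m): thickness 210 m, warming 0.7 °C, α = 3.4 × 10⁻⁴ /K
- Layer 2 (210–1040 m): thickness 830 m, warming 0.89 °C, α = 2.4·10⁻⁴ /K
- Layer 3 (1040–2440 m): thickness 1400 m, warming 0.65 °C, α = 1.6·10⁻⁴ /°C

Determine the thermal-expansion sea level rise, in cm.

Δh ≈ 37.3 cm

0–210 m: 0.7 × 210 × 3.4×10⁻⁴ = 0.04998 m
Layer 2: 2.4×10⁻⁴ × 0.89 × 830 = 0.177288 m
Layer 3: 1.6×10⁻⁴ × 1400 × 0.65 = 0.14560 m
Δh = 0.04998 + 0.177288 + 0.14560 = 0.372868 m ≈ 37.3 cm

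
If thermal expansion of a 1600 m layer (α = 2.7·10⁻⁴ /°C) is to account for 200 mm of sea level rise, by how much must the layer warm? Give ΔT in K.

ΔT ≈ 0.463 K

ΔT = Δh/(αH) = 0.2 / (2.7×10⁻⁴ × 1600) ≈ 0.4630 K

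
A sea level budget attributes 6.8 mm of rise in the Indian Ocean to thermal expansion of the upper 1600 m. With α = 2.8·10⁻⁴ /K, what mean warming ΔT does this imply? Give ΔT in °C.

ΔT = Δh/(αH) = 0.0068 / (2.8×10⁻⁴ × 1600) ≈ 0.01518 °C

0.015 °C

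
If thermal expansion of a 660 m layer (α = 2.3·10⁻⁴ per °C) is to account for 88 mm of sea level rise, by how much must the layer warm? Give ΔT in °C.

ΔT ≈ 0.580 °C

ΔT = Δh/(αH) = 0.088 / (2.3×10⁻⁴ × 660) ≈ 0.5797 °C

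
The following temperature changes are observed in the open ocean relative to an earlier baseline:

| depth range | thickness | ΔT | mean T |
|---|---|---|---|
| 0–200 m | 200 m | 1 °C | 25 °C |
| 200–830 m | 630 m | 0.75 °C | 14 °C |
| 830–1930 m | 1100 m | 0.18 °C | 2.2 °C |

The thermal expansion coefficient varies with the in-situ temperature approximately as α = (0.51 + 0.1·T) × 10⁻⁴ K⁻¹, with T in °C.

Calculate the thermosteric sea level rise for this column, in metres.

Layer 1: α = (0.51 + 0.1×25)×10⁻⁴ = 3.01×10⁻⁴ K⁻¹
Layer 2: α = (0.51 + 0.1×14)×10⁻⁴ = 1.91×10⁻⁴ K⁻¹
Layer 3: α = (0.51 + 0.1×2.2)×10⁻⁴ = 0.73×10⁻⁴ K⁻¹
0–200 m: 1 × 200 × 3.01×10⁻⁴ = 0.06020 m
200–830 m: 0.75 × 1.91×10⁻⁴ × 630 = 0.0902475 m
830–1930 m: 0.18 × 0.73×10⁻⁴ × 1100 = 0.014454 m
Δh = 0.06020 + 0.0902475 + 0.014454 = 0.1649015 m ≈ 0.165 m

0.165 m of thermosteric rise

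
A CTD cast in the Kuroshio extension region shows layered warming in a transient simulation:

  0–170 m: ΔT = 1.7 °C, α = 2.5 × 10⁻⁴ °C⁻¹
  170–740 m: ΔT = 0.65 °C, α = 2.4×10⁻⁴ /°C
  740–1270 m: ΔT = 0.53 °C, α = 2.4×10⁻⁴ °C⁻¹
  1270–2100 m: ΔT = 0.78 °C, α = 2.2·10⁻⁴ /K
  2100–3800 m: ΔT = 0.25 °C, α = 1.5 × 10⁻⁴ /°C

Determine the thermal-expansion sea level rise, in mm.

0–170 m: 170 × 1.7 × 2.5×10⁻⁴ = 0.07225 m
0.65 × 570 × 2.4×10⁻⁴ = 0.08892 m
Layer 3: 530 × 0.53 × 2.4×10⁻⁴ = 0.067416 m
1270–2100 m: 0.78 × 2.2×10⁻⁴ × 830 = 0.142428 m
2100–3800 m: 1700 × 0.25 × 1.5×10⁻⁴ = 0.06375 m
Δh = 0.07225 + 0.08892 + 0.067416 + 0.142428 + 0.06375 = 0.434764 m ≈ 435 mm

435 mm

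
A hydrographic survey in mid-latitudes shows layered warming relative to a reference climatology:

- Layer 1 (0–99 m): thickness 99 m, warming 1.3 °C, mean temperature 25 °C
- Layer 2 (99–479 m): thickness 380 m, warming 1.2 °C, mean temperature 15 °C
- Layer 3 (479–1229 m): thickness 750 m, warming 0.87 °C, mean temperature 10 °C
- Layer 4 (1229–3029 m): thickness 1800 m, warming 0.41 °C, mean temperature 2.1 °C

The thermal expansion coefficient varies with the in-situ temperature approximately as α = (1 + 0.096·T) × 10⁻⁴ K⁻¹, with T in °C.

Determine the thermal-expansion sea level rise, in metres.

Layer 1: α = (1 + 0.096×25)×10⁻⁴ = 3.4×10⁻⁴ K⁻¹
Layer 2: α = (1 + 0.096×15)×10⁻⁴ = 2.44×10⁻⁴ K⁻¹
Layer 3: α = (1 + 0.096×10)×10⁻⁴ = 1.96×10⁻⁴ K⁻¹
Layer 4: α = (1 + 0.096×2.1)×10⁻⁴ = 1.2016×10⁻⁴ K⁻¹
3.4×10⁻⁴ × 99 × 1.3 = 0.043758 m
99–479 m: 2.44×10⁻⁴ × 380 × 1.2 = 0.111264 m
479–1229 m: 750 × 0.87 × 1.96×10⁻⁴ = 0.12789 m
Layer 4: 1800 × 1.2016×10⁻⁴ × 0.41 = 0.08867808 m
Δh = 0.043758 + 0.111264 + 0.12789 + 0.08867808 = 0.37159008 m ≈ 0.372 m

Δh = 0.372 m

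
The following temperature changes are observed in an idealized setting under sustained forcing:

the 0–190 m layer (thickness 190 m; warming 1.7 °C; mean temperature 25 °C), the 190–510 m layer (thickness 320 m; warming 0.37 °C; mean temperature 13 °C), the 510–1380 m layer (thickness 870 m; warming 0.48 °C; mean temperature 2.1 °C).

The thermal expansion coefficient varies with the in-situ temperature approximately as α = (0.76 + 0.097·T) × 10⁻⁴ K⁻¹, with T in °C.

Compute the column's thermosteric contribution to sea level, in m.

Layer 1: α = (0.76 + 0.097×25)×10⁻⁴ = 3.185×10⁻⁴ K⁻¹
Layer 2: α = (0.76 + 0.097×13)×10⁻⁴ = 2.021×10⁻⁴ K⁻¹
Layer 3: α = (0.76 + 0.097×2.1)×10⁻⁴ = 0.9637×10⁻⁴ K⁻¹
1.7 × 3.185×10⁻⁴ × 190 = 0.1028755 m
Layer 2: 320 × 0.37 × 2.021×10⁻⁴ = 0.02392864 m
Layer 3: 0.9637×10⁻⁴ × 0.48 × 870 = 0.040244112 m
Δh = 0.1028755 + 0.02392864 + 0.040244112 = 0.167048252 m

0.167 m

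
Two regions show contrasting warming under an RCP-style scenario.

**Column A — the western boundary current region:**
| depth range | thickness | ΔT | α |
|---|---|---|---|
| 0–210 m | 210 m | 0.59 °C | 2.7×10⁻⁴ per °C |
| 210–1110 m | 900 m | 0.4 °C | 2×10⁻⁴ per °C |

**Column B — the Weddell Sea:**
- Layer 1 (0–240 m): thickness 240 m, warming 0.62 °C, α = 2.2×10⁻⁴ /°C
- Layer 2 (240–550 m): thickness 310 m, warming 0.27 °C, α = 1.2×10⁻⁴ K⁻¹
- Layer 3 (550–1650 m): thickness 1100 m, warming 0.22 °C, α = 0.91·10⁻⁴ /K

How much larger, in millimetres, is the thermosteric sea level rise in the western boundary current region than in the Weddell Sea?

41 mm

A 0–210 m: 2.7×10⁻⁴ × 210 × 0.59 = 0.033453 m
A 0.4 × 900 × 2×10⁻⁴ = 0.07200 m
A total: 0.105453 m
B 0–240 m: 240 × 2.2×10⁻⁴ × 0.62 = 0.032736 m
B 310 × 0.27 × 1.2×10⁻⁴ = 0.010044 m
B 550–1650 m: 1100 × 0.22 × 0.91×10⁻⁴ = 0.022022 m
B total: 0.064802 m
Difference: 0.105453 − 0.064802 = 0.040651 m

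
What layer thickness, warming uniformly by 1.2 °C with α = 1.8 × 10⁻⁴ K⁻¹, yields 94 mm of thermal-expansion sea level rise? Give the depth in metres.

H = Δh/(αΔT) = 0.094 / (1.8×10⁻⁴ × 1.2) ≈ 435.2 m

H ≈ 440 m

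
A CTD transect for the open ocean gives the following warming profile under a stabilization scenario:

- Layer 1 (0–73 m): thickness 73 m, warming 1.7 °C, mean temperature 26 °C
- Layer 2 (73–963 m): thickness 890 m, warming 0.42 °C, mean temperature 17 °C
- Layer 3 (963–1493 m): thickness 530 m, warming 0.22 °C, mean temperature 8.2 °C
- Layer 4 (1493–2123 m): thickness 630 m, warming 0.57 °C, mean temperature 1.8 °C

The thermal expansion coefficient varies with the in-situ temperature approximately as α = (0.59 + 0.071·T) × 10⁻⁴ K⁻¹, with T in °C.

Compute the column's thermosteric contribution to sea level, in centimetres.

Δh = 14 cm

Layer 1: α = (0.59 + 0.071×26)×10⁻⁴ = 2.436×10⁻⁴ K⁻¹
Layer 2: α = (0.59 + 0.071×17)×10⁻⁴ = 1.797×10⁻⁴ K⁻¹
Layer 3: α = (0.59 + 0.071×8.2)×10⁻⁴ = 1.1722×10⁻⁴ K⁻¹
Layer 4: α = (0.59 + 0.071×1.8)×10⁻⁴ = 0.7178×10⁻⁴ K⁻¹
Layer 1: 1.7 × 73 × 2.436×10⁻⁴ = 0.03023076 m
73–963 m: 1.797×10⁻⁴ × 890 × 0.42 = 0.06717186 m
1.1722×10⁻⁴ × 530 × 0.22 = 0.013667852 m
630 × 0.7178×10⁻⁴ × 0.57 = 0.025776198 m
Δh = 0.03023076 + 0.06717186 + 0.013667852 + 0.025776198 = 0.13684667 m ≈ 14 cm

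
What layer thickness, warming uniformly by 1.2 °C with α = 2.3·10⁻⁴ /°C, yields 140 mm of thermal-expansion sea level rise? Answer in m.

H = Δh/(αΔT) = 0.14 / (2.3×10⁻⁴ × 1.2) ≈ 507.2 m

507 m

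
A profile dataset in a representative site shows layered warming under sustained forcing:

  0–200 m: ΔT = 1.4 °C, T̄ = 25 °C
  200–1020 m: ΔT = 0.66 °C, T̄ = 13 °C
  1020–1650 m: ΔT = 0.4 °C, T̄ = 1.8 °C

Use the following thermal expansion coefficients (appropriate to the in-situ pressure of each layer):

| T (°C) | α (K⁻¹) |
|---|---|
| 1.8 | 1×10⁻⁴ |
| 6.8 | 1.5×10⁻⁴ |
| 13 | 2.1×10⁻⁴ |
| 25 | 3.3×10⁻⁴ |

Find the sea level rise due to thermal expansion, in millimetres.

Layer 1 at 25 °C → α = 3.3×10⁻⁴ K⁻¹
Layer 2 at 13 °C → α = 2.1×10⁻⁴ K⁻¹
Layer 3 at 1.8 °C → α = 1×10⁻⁴ K⁻¹
Layer 1: 1.4 × 200 × 3.3×10⁻⁴ = 0.09240 m
2.1×10⁻⁴ × 0.66 × 820 = 0.113652 m
630 × 0.4 × 1×10⁻⁴ = 0.02520 m
Δh = 0.09240 + 0.113652 + 0.02520 = 0.231252 m ≈ 231 mm

about 231 mm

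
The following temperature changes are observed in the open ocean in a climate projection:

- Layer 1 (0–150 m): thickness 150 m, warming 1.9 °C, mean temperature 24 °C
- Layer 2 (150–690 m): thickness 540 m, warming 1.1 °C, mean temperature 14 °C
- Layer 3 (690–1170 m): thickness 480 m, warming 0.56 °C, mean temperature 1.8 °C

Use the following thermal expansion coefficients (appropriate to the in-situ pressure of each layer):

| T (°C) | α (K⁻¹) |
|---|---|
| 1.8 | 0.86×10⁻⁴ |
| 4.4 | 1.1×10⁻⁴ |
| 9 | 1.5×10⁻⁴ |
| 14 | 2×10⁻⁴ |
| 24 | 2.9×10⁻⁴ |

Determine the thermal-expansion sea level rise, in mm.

Δh ≈ 220 mm

Layer 1 at 24 °C → α = 2.9×10⁻⁴ K⁻¹
Layer 2 at 14 °C → α = 2×10⁻⁴ K⁻¹
Layer 3 at 1.8 °C → α = 0.86×10⁻⁴ K⁻¹
0–150 m: 1.9 × 150 × 2.9×10⁻⁴ = 0.08265 m
150–690 m: 1.1 × 2×10⁻⁴ × 540 = 0.11880 m
690–1170 m: 0.56 × 480 × 0.86×10⁻⁴ = 0.0231168 m
Δh = 0.08265 + 0.11880 + 0.0231168 = 0.2245668 m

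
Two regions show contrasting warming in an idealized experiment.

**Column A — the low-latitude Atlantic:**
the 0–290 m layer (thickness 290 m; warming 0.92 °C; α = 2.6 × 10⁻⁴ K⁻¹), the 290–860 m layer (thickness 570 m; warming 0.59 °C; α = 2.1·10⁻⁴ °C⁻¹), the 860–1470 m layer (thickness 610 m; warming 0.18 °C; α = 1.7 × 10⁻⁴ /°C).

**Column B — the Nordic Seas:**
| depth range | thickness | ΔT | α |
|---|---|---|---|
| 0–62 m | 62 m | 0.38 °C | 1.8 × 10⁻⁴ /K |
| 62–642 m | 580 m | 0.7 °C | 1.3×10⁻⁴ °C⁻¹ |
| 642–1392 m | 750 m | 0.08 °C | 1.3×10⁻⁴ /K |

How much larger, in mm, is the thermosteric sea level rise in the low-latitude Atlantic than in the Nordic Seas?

94 mm

A Layer 1: 0.92 × 290 × 2.6×10⁻⁴ = 0.069368 m
A 570 × 2.1×10⁻⁴ × 0.59 = 0.070623 m
A Layer 3: 610 × 1.7×10⁻⁴ × 0.18 = 0.018666 m
A total: 0.158657 m
B 0.38 × 1.8×10⁻⁴ × 62 = 0.0042408 m
B Layer 2: 0.7 × 580 × 1.3×10⁻⁴ = 0.05278 m
B 750 × 0.08 × 1.3×10⁻⁴ = 0.00780 m
B total: 0.0648208 m
Difference: 0.158657 − 0.0648208 = 0.0938362 m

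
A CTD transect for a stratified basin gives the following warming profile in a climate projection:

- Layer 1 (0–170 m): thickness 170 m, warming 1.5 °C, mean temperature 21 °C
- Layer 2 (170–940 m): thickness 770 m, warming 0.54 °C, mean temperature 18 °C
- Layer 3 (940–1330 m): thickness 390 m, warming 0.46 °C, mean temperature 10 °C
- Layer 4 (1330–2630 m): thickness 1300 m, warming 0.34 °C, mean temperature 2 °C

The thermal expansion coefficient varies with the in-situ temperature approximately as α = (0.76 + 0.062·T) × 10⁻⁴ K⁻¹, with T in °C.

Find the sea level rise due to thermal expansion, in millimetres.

Layer 1: α = (0.76 + 0.062×21)×10⁻⁴ = 2.062×10⁻⁴ K⁻¹
Layer 2: α = (0.76 + 0.062×18)×10⁻⁴ = 1.876×10⁻⁴ K⁻¹
Layer 3: α = (0.76 + 0.062×10)×10⁻⁴ = 1.38×10⁻⁴ K⁻¹
Layer 4: α = (0.76 + 0.062×2)×10⁻⁴ = 0.884×10⁻⁴ K⁻¹
Layer 1: 2.062×10⁻⁴ × 1.5 × 170 = 0.052581 m
Layer 2: 770 × 0.54 × 1.876×10⁻⁴ = 0.07800408 m
1.38×10⁻⁴ × 390 × 0.46 = 0.0247572 m
Layer 4: 0.34 × 1300 × 0.884×10⁻⁴ = 0.0390728 m
Δh = 0.052581 + 0.07800408 + 0.0247572 + 0.0390728 = 0.19441508 m ≈ 194 mm

194 mm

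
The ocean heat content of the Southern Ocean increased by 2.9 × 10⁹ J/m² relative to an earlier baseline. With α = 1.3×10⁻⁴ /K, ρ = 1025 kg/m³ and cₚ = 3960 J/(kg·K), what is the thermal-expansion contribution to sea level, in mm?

Δh = αQ/(ρcₚ) = 1.3×10⁻⁴ × 2.9×10⁹ / (1025 × 3960) ≈ 0.09288 m

Δh ≈ 93 mm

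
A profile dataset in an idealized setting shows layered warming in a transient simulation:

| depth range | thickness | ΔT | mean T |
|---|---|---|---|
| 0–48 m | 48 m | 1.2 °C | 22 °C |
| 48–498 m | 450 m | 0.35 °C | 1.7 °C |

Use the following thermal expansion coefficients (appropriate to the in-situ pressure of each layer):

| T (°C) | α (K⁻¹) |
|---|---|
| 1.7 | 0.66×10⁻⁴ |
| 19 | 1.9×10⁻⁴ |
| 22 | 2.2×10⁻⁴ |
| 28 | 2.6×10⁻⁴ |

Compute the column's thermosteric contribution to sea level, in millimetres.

Layer 1 at 22 °C → α = 2.2×10⁻⁴ K⁻¹
Layer 2 at 1.7 °C → α = 0.66×10⁻⁴ K⁻¹
Layer 1: 1.2 × 2.2×10⁻⁴ × 48 = 0.012672 m
Layer 2: 0.66×10⁻⁴ × 450 × 0.35 = 0.010395 m
Δh = 0.012672 + 0.010395 = 0.023067 m ≈ 23 mm

23 mm of thermosteric rise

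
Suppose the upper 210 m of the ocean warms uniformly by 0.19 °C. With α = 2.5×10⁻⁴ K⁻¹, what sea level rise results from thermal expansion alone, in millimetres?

Δh = αΔT·H = 2.5×10⁻⁴ × 0.19 × 210 = 0.009975 m

9.98 mm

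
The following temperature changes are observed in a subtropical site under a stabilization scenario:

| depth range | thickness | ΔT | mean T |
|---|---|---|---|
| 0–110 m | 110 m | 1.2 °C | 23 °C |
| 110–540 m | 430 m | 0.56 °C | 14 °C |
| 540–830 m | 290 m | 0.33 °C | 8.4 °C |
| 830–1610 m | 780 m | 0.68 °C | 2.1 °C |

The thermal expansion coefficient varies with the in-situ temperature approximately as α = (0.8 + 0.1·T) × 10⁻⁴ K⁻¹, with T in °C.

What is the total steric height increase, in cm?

Layer 1: α = (0.8 + 0.1×23)×10⁻⁴ = 3.1×10⁻⁴ K⁻¹
Layer 2: α = (0.8 + 0.1×14)×10⁻⁴ = 2.2×10⁻⁴ K⁻¹
Layer 3: α = (0.8 + 0.1×8.4)×10⁻⁴ = 1.64×10⁻⁴ K⁻¹
Layer 4: α = (0.8 + 0.1×2.1)×10⁻⁴ = 1.01×10⁻⁴ K⁻¹
0–110 m: 110 × 1.2 × 3.1×10⁻⁴ = 0.04092 m
Layer 2: 430 × 2.2×10⁻⁴ × 0.56 = 0.052976 m
540–830 m: 0.33 × 290 × 1.64×10⁻⁴ = 0.0156948 m
830–1610 m: 780 × 1.01×10⁻⁴ × 0.68 = 0.0535704 m
Δh = 0.04092 + 0.052976 + 0.0156948 + 0.0535704 = 0.1631612 m ≈ 16 cm

16 cm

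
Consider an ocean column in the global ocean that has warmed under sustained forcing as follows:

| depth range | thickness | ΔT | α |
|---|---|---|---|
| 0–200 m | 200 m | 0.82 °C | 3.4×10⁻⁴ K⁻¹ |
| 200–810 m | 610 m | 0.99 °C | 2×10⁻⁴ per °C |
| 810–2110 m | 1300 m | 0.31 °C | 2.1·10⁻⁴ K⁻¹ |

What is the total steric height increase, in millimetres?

0–200 m: 0.82 × 3.4×10⁻⁴ × 200 = 0.05576 m
0.99 × 610 × 2×10⁻⁴ = 0.12078 m
0.31 × 1300 × 2.1×10⁻⁴ = 0.08463 m
Δh = 0.05576 + 0.12078 + 0.08463 = 0.26117 m

about 260 mm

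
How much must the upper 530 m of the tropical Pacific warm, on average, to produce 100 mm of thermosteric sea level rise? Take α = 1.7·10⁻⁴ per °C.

ΔT = Δh/(αH) = 0.1 / (1.7×10⁻⁴ × 530) ≈ 1.110 K

ΔT ≈ 1.11 K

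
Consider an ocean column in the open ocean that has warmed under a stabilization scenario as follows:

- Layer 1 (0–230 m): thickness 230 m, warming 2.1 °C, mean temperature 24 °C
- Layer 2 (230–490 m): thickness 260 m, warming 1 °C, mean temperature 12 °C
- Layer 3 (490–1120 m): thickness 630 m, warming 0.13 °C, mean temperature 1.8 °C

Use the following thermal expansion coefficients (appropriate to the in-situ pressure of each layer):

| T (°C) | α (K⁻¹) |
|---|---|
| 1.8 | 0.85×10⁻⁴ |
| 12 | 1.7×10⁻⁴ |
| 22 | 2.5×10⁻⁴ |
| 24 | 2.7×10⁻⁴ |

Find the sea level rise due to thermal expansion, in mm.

Layer 1 at 24 °C → α = 2.7×10⁻⁴ K⁻¹
Layer 2 at 12 °C → α = 1.7×10⁻⁴ K⁻¹
Layer 3 at 1.8 °C → α = 0.85×10⁻⁴ K⁻¹
0–230 m: 2.7×10⁻⁴ × 230 × 2.1 = 0.13041 m
Layer 2: 1 × 260 × 1.7×10⁻⁴ = 0.04420 m
0.85×10⁻⁴ × 0.13 × 630 = 0.0069615 m
Δh = 0.13041 + 0.04420 + 0.0069615 = 0.1815715 m ≈ 182 mm

about 182 mm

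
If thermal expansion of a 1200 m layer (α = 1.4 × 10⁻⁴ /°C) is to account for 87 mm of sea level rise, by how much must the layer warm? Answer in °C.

ΔT = Δh/(αH) = 0.087 / (1.4×10⁻⁴ × 1200) ≈ 0.5179 °C

0.518 °C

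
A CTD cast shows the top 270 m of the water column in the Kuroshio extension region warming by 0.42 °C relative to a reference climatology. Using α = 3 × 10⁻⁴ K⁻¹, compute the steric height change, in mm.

Δh = αΔT·H = 3×10⁻⁴ × 0.42 × 270 = 0.03402 m

34.0 mm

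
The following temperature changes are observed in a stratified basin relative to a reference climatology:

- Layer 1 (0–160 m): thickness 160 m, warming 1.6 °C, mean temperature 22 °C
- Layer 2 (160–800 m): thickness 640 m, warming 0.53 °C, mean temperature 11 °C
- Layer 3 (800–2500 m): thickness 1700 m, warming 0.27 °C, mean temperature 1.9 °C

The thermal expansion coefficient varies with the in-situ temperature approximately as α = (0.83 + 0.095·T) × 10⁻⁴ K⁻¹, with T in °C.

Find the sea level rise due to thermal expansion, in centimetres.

Layer 1: α = (0.83 + 0.095×22)×10⁻⁴ = 2.92×10⁻⁴ K⁻¹
Layer 2: α = (0.83 + 0.095×11)×10⁻⁴ = 1.875×10⁻⁴ K⁻¹
Layer 3: α = (0.83 + 0.095×1.9)×10⁻⁴ = 1.0105×10⁻⁴ K⁻¹
2.92×10⁻⁴ × 160 × 1.6 = 0.074752 m
160–800 m: 0.53 × 640 × 1.875×10⁻⁴ = 0.06360 m
1700 × 0.27 × 1.0105×10⁻⁴ = 0.04638195 m
Δh = 0.074752 + 0.06360 + 0.04638195 = 0.18473395 m

Δh ≈ 18 cm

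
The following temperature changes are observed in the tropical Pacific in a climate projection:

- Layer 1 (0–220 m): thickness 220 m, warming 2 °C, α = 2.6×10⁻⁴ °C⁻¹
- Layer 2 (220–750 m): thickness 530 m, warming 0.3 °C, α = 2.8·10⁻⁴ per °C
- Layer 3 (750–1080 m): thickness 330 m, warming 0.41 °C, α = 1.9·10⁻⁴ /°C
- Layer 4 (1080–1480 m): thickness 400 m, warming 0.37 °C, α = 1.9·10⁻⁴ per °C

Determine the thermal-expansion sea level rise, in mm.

213 mm

0–220 m: 220 × 2 × 2.6×10⁻⁴ = 0.11440 m
220–750 m: 530 × 0.3 × 2.8×10⁻⁴ = 0.04452 m
1.9×10⁻⁴ × 0.41 × 330 = 0.025707 m
Layer 4: 0.37 × 400 × 1.9×10⁻⁴ = 0.02812 m
Δh = 0.11440 + 0.04452 + 0.025707 + 0.02812 = 0.212747 m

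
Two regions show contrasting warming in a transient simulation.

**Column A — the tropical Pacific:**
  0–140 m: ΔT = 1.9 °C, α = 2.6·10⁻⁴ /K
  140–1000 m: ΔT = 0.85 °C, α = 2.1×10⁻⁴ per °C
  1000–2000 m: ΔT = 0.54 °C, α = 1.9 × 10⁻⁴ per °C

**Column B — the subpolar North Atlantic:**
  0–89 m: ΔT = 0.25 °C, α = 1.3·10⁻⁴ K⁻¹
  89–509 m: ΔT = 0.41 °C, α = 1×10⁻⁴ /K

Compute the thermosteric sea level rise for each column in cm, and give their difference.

A 0–140 m: 2.6×10⁻⁴ × 140 × 1.9 = 0.06916 m
A 860 × 2.1×10⁻⁴ × 0.85 = 0.15351 m
A 1000–2000 m: 0.54 × 1000 × 1.9×10⁻⁴ = 0.10260 m
A total: 0.32527 m
B 1.3×10⁻⁴ × 89 × 0.25 = 0.0028925 m
B 0.41 × 420 × 1×10⁻⁴ = 0.01722 m
B total: 0.0201125 m
Difference: 0.32527 − 0.0201125 = 0.3051575 m

A: 33 cm; B: 2.0 cm; difference 31 cm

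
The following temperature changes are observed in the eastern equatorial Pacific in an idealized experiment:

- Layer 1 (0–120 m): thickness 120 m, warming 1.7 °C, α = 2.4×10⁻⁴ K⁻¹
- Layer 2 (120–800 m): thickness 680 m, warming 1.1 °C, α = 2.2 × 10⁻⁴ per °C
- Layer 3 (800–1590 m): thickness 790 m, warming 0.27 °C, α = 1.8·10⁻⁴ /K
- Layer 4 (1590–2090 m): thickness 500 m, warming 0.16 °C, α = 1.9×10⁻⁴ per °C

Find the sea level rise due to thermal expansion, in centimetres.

27 cm

120 × 1.7 × 2.4×10⁻⁴ = 0.04896 m
120–800 m: 680 × 2.2×10⁻⁴ × 1.1 = 0.16456 m
Layer 3: 1.8×10⁻⁴ × 790 × 0.27 = 0.038394 m
1590–2090 m: 1.9×10⁻⁴ × 0.16 × 500 = 0.01520 m
Δh = 0.04896 + 0.16456 + 0.038394 + 0.01520 = 0.267114 m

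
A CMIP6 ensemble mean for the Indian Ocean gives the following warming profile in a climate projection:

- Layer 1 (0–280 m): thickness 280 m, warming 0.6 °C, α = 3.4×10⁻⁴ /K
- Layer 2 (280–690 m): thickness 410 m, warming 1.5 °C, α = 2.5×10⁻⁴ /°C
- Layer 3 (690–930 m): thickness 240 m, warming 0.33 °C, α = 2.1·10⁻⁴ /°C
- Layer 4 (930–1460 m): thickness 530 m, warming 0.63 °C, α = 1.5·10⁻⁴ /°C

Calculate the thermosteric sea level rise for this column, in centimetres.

28 cm

0.6 × 3.4×10⁻⁴ × 280 = 0.05712 m
2.5×10⁻⁴ × 1.5 × 410 = 0.15375 m
690–930 m: 240 × 2.1×10⁻⁴ × 0.33 = 0.016632 m
1.5×10⁻⁴ × 0.63 × 530 = 0.050085 m
Δh = 0.05712 + 0.15375 + 0.016632 + 0.050085 = 0.277587 m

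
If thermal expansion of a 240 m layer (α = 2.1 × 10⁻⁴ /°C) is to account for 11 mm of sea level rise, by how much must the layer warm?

about 0.22 °C

ΔT = Δh/(αH) = 0.011 / (2.1×10⁻⁴ × 240) ≈ 0.2183 °C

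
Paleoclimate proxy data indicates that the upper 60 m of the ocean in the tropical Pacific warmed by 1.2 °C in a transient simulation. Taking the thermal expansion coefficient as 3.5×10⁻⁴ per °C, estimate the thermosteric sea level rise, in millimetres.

25.2 mm of thermosteric rise

Δh = αΔT·H = 3.5×10⁻⁴ × 1.2 × 60 = 0.02520 m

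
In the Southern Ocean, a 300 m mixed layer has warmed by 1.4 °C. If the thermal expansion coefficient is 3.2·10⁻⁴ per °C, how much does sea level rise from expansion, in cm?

Δh = αΔT·H = 3.2×10⁻⁴ × 1.4 × 300 = 0.13440 m

13.4 cm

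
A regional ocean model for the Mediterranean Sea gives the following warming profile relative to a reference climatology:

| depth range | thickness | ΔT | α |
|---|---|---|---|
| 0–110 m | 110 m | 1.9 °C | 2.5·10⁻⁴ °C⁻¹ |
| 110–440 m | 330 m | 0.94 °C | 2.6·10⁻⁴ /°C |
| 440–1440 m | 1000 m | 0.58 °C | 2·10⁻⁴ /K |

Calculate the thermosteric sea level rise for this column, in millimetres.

249 mm of thermosteric rise

2.5×10⁻⁴ × 110 × 1.9 = 0.05225 m
Layer 2: 2.6×10⁻⁴ × 0.94 × 330 = 0.080652 m
Layer 3: 1000 × 0.58 × 2×10⁻⁴ = 0.11600 m
Δh = 0.05225 + 0.080652 + 0.11600 = 0.248902 m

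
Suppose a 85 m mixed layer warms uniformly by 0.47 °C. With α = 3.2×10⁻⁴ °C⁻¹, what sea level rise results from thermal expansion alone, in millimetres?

about 13 mm

Δh = αΔT·H = 3.2×10⁻⁴ × 0.47 × 85 = 0.012784 m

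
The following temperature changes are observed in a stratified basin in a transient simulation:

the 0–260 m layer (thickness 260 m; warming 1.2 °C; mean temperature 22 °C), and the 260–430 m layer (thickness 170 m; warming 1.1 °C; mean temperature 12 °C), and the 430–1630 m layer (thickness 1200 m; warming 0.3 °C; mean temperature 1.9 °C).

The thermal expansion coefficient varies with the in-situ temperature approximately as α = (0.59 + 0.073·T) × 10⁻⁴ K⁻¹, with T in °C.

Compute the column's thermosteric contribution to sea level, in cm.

Layer 1: α = (0.59 + 0.073×22)×10⁻⁴ = 2.196×10⁻⁴ K⁻¹
Layer 2: α = (0.59 + 0.073×12)×10⁻⁴ = 1.466×10⁻⁴ K⁻¹
Layer 3: α = (0.59 + 0.073×1.9)×10⁻⁴ = 0.7287×10⁻⁴ K⁻¹
0–260 m: 1.2 × 2.196×10⁻⁴ × 260 = 0.0685152 m
170 × 1.466×10⁻⁴ × 1.1 = 0.0274142 m
430–1630 m: 1200 × 0.3 × 0.7287×10⁻⁴ = 0.0262332 m
Δh = 0.0685152 + 0.0274142 + 0.0262332 = 0.1221626 m ≈ 12.2 cm

12.2 cm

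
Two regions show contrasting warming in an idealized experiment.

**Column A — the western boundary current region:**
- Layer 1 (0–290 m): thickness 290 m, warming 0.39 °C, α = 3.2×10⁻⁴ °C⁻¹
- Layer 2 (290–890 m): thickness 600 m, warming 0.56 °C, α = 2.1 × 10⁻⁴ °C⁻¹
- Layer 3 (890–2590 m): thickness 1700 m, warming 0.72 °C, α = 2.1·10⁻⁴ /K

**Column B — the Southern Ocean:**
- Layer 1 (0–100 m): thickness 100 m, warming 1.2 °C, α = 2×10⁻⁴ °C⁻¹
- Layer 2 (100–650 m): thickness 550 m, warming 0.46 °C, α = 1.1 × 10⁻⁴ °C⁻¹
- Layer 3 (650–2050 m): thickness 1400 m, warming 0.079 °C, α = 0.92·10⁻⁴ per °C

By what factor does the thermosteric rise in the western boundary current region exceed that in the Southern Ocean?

A 0–290 m: 3.2×10⁻⁴ × 290 × 0.39 = 0.036192 m
A 290–890 m: 2.1×10⁻⁴ × 600 × 0.56 = 0.07056 m
A 890–2590 m: 2.1×10⁻⁴ × 0.72 × 1700 = 0.25704 m
A total: 0.363792 m
B 0–100 m: 100 × 1.2 × 2×10⁻⁴ = 0.02400 m
B 100–650 m: 0.46 × 1.1×10⁻⁴ × 550 = 0.02783 m
B 1400 × 0.92×10⁻⁴ × 0.079 = 0.0101752 m
B total: 0.0620052 m
Ratio: 0.363792 / 0.0620052 ≈ 5.867

5.87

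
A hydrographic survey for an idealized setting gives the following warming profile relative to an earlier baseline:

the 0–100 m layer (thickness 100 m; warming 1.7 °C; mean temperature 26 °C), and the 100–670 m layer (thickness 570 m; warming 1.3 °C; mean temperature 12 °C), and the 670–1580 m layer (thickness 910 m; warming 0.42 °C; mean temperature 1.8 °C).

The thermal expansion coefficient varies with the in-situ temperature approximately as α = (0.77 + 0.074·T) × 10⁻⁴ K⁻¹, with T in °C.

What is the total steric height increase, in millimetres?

Layer 1: α = (0.77 + 0.074×26)×10⁻⁴ = 2.694×10⁻⁴ K⁻¹
Layer 2: α = (0.77 + 0.074×12)×10⁻⁴ = 1.658×10⁻⁴ K⁻¹
Layer 3: α = (0.77 + 0.074×1.8)×10⁻⁴ = 0.9032×10⁻⁴ K⁻¹
Layer 1: 1.7 × 100 × 2.694×10⁻⁴ = 0.045798 m
Layer 2: 570 × 1.658×10⁻⁴ × 1.3 = 0.1228578 m
Layer 3: 0.9032×10⁻⁴ × 910 × 0.42 = 0.034520304 m
Δh = 0.045798 + 0.1228578 + 0.034520304 = 0.203176104 m

203 mm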